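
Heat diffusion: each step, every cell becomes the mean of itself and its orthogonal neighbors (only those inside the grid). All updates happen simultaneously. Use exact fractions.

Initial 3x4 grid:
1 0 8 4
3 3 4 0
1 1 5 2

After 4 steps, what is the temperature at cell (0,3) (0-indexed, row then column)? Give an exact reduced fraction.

Answer: 70969/21600

Derivation:
Step 1: cell (0,3) = 4
Step 2: cell (0,3) = 7/2
Step 3: cell (0,3) = 251/72
Step 4: cell (0,3) = 70969/21600
Full grid after step 4:
  77401/32400 290977/108000 114389/36000 70969/21600
  40297/18000 26399/10000 533657/180000 1370113/432000
  18269/8100 66713/27000 153521/54000 190157/64800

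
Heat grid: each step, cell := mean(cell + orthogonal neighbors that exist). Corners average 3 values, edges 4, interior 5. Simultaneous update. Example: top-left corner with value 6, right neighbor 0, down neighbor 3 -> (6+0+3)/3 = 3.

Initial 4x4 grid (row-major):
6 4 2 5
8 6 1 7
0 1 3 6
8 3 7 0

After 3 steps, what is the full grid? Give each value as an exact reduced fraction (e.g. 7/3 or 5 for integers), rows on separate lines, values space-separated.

Answer: 689/144 2627/600 7351/1800 8953/2160
10703/2400 1667/400 23467/6000 29599/7200
30157/7200 22459/6000 23129/6000 5683/1440
8401/2160 14051/3600 535/144 8651/2160

Derivation:
After step 1:
  6 9/2 3 14/3
  5 4 19/5 19/4
  17/4 13/5 18/5 4
  11/3 19/4 13/4 13/3
After step 2:
  31/6 35/8 479/120 149/36
  77/16 199/50 383/100 1033/240
  931/240 96/25 69/20 1001/240
  38/9 107/30 239/60 139/36
After step 3:
  689/144 2627/600 7351/1800 8953/2160
  10703/2400 1667/400 23467/6000 29599/7200
  30157/7200 22459/6000 23129/6000 5683/1440
  8401/2160 14051/3600 535/144 8651/2160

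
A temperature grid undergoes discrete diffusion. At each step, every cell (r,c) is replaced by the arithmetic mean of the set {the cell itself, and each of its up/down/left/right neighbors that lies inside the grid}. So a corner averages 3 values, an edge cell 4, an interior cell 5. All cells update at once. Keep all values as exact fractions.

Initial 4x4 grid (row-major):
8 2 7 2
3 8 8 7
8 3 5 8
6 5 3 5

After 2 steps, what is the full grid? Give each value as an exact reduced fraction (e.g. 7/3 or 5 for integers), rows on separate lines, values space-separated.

After step 1:
  13/3 25/4 19/4 16/3
  27/4 24/5 7 25/4
  5 29/5 27/5 25/4
  19/3 17/4 9/2 16/3
After step 2:
  52/9 151/30 35/6 49/9
  1253/240 153/25 141/25 149/24
  1433/240 101/20 579/100 697/120
  187/36 1253/240 1169/240 193/36

Answer: 52/9 151/30 35/6 49/9
1253/240 153/25 141/25 149/24
1433/240 101/20 579/100 697/120
187/36 1253/240 1169/240 193/36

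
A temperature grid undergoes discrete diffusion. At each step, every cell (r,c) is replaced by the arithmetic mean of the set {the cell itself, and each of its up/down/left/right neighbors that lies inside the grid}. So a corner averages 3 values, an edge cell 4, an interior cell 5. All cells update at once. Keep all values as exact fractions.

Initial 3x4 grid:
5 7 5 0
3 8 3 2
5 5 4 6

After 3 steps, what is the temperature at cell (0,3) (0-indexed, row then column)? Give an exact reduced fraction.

Answer: 7559/2160

Derivation:
Step 1: cell (0,3) = 7/3
Step 2: cell (0,3) = 53/18
Step 3: cell (0,3) = 7559/2160
Full grid after step 3:
  3719/720 376/75 3667/900 7559/2160
  74857/14400 29183/6000 25913/6000 51067/14400
  10697/2160 2231/450 2603/600 2813/720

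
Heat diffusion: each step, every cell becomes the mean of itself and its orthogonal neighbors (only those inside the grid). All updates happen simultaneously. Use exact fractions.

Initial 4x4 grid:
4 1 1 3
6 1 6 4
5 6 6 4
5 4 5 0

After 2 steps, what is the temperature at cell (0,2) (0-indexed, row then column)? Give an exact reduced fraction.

Step 1: cell (0,2) = 11/4
Step 2: cell (0,2) = 323/120
Full grid after step 2:
  113/36 73/24 323/120 29/9
  103/24 71/20 4 841/240
  557/120 243/50 413/100 323/80
  91/18 1069/240 343/80 41/12

Answer: 323/120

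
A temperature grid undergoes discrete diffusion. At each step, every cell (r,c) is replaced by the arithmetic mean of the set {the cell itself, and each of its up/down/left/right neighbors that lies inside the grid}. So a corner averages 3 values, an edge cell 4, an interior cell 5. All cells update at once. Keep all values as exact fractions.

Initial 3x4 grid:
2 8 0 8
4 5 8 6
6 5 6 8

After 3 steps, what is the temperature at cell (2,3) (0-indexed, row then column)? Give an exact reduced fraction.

Step 1: cell (2,3) = 20/3
Step 2: cell (2,3) = 251/36
Step 3: cell (2,3) = 2723/432
Full grid after step 3:
  515/108 6869/1440 1603/288 2429/432
  13693/2880 6491/1200 3353/600 1817/288
  377/72 2593/480 1801/288 2723/432

Answer: 2723/432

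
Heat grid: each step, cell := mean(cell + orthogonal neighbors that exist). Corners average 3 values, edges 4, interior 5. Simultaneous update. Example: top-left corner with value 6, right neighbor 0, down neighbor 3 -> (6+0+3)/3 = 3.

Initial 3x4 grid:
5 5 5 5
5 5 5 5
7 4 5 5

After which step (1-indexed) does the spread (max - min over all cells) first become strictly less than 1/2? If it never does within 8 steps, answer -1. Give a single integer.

Step 1: max=11/2, min=19/4, spread=3/4
Step 2: max=193/36, min=491/100, spread=203/450
  -> spread < 1/2 first at step 2
Step 3: max=37433/7200, min=1487/300, spread=349/1440
Step 4: max=335003/64800, min=26809/5400, spread=2659/12960
Step 5: max=19924117/3888000, min=671839/135000, spread=2875769/19440000
Step 6: max=1192474583/233280000, min=1795771/360000, spread=1152599/9331200
Step 7: max=71306749597/13996800000, min=4856321393/972000000, spread=6878607689/69984000000
Step 8: max=4271137429223/839808000000, min=114002207/22781250, spread=548480563/6718464000

Answer: 2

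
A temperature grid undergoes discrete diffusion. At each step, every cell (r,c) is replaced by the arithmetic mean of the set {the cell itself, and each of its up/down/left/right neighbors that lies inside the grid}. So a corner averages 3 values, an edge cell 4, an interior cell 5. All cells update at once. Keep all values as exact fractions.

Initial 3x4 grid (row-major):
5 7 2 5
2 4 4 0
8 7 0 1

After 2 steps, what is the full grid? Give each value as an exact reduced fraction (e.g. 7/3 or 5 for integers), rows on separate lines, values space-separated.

After step 1:
  14/3 9/2 9/2 7/3
  19/4 24/5 2 5/2
  17/3 19/4 3 1/3
After step 2:
  167/36 277/60 10/3 28/9
  1193/240 104/25 84/25 43/24
  91/18 1093/240 121/48 35/18

Answer: 167/36 277/60 10/3 28/9
1193/240 104/25 84/25 43/24
91/18 1093/240 121/48 35/18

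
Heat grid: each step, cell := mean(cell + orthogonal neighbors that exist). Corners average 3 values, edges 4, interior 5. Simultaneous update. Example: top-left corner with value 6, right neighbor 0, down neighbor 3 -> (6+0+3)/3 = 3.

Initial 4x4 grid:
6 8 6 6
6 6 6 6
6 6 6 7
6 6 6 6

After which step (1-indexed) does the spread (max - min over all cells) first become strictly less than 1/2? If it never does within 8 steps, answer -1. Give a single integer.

Step 1: max=20/3, min=6, spread=2/3
Step 2: max=391/60, min=6, spread=31/60
Step 3: max=3451/540, min=6, spread=211/540
  -> spread < 1/2 first at step 3
Step 4: max=341779/54000, min=454/75, spread=14899/54000
Step 5: max=3058909/486000, min=6829/1125, spread=108781/486000
Step 6: max=304653031/48600000, min=365971/60000, spread=8216521/48600000
Step 7: max=2733750361/437400000, min=2476103/405000, spread=59559121/437400000
Step 8: max=272907178939/43740000000, min=2978959357/486000000, spread=4800836809/43740000000

Answer: 3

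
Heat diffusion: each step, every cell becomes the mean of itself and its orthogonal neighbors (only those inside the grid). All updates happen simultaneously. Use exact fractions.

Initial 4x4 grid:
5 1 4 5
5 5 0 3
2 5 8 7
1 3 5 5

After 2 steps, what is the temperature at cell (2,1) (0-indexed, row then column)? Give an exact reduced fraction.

Answer: 391/100

Derivation:
Step 1: cell (2,1) = 23/5
Step 2: cell (2,1) = 391/100
Full grid after step 2:
  35/9 787/240 57/16 41/12
  431/120 99/25 369/100 35/8
  141/40 391/100 123/25 121/24
  35/12 307/80 233/48 50/9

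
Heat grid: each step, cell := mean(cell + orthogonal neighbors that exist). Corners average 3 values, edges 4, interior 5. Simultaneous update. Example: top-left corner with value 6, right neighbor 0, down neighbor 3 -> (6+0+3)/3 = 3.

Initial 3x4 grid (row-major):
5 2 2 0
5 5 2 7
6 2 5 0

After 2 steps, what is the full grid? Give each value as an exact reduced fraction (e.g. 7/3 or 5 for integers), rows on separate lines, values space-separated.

Answer: 17/4 61/20 61/20 9/4
1007/240 413/100 67/25 269/80
169/36 857/240 299/80 17/6

Derivation:
After step 1:
  4 7/2 3/2 3
  21/4 16/5 21/5 9/4
  13/3 9/2 9/4 4
After step 2:
  17/4 61/20 61/20 9/4
  1007/240 413/100 67/25 269/80
  169/36 857/240 299/80 17/6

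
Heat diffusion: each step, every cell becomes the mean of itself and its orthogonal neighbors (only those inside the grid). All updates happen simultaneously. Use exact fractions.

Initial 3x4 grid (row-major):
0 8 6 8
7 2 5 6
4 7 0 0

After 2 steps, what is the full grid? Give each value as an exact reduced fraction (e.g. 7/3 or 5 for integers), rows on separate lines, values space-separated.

Answer: 49/12 431/80 1273/240 109/18
401/80 201/50 241/50 1033/240
25/6 361/80 241/80 13/4

Derivation:
After step 1:
  5 4 27/4 20/3
  13/4 29/5 19/5 19/4
  6 13/4 3 2
After step 2:
  49/12 431/80 1273/240 109/18
  401/80 201/50 241/50 1033/240
  25/6 361/80 241/80 13/4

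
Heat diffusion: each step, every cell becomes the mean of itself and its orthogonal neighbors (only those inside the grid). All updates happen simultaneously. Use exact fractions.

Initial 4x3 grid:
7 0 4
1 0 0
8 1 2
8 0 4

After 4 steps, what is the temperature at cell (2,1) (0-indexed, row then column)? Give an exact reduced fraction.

Answer: 957427/360000

Derivation:
Step 1: cell (2,1) = 11/5
Step 2: cell (2,1) = 121/50
Step 3: cell (2,1) = 4097/1500
Step 4: cell (2,1) = 957427/360000
Full grid after step 4:
  341177/129600 68639/32000 244327/129600
  301901/108000 285859/120000 404177/216000
  352591/108000 957427/360000 17891/8000
  447247/129600 2619623/864000 12011/4800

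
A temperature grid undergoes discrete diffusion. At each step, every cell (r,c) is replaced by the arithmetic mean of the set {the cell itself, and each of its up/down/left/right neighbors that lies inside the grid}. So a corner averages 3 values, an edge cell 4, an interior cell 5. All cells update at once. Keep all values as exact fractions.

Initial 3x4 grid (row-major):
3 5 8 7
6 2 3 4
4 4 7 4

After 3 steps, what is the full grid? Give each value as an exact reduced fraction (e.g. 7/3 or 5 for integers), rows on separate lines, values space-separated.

Answer: 479/108 33553/7200 36563/7200 11543/2160
61411/14400 26789/6000 14467/3000 36113/7200
925/216 31453/7200 11021/2400 1157/240

Derivation:
After step 1:
  14/3 9/2 23/4 19/3
  15/4 4 24/5 9/2
  14/3 17/4 9/2 5
After step 2:
  155/36 227/48 1283/240 199/36
  205/48 213/50 471/100 619/120
  38/9 209/48 371/80 14/3
After step 3:
  479/108 33553/7200 36563/7200 11543/2160
  61411/14400 26789/6000 14467/3000 36113/7200
  925/216 31453/7200 11021/2400 1157/240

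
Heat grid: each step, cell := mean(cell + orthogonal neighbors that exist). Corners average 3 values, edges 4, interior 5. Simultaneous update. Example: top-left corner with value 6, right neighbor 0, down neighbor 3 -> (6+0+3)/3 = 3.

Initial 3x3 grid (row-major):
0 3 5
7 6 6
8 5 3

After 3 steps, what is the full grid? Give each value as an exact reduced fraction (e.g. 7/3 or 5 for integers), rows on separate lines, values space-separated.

After step 1:
  10/3 7/2 14/3
  21/4 27/5 5
  20/3 11/2 14/3
After step 2:
  145/36 169/40 79/18
  413/80 493/100 74/15
  209/36 667/120 91/18
After step 3:
  9659/2160 10543/2400 4877/1080
  23911/4800 29771/6000 17377/3600
  11899/2160 38429/7200 5597/1080

Answer: 9659/2160 10543/2400 4877/1080
23911/4800 29771/6000 17377/3600
11899/2160 38429/7200 5597/1080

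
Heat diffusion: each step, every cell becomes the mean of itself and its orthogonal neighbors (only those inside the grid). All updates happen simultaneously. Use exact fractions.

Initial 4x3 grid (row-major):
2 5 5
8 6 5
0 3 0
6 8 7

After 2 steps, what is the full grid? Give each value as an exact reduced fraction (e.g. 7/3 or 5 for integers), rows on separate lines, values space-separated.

Answer: 9/2 199/40 9/2
373/80 213/50 363/80
979/240 114/25 323/80
179/36 143/30 59/12

Derivation:
After step 1:
  5 9/2 5
  4 27/5 4
  17/4 17/5 15/4
  14/3 6 5
After step 2:
  9/2 199/40 9/2
  373/80 213/50 363/80
  979/240 114/25 323/80
  179/36 143/30 59/12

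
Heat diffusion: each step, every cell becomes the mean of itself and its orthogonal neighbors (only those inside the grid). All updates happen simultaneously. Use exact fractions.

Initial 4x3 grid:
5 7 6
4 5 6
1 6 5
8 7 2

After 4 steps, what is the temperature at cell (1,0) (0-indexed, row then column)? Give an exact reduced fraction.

Step 1: cell (1,0) = 15/4
Step 2: cell (1,0) = 583/120
Step 3: cell (1,0) = 17587/3600
Step 4: cell (1,0) = 274397/54000
Full grid after step 4:
  668773/129600 4663357/864000 712123/129600
  274397/54000 1865513/360000 1161713/216000
  16772/3375 204457/40000 1109533/216000
  654733/129600 1454579/288000 663383/129600

Answer: 274397/54000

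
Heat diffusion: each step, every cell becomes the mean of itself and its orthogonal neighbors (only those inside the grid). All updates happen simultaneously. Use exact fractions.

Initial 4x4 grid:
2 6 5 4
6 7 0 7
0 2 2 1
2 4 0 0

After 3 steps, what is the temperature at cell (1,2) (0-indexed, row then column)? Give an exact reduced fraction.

Step 1: cell (1,2) = 21/5
Step 2: cell (1,2) = 323/100
Step 3: cell (1,2) = 4327/1200
Full grid after step 3:
  1139/270 31459/7200 29219/7200 8897/2160
  27169/7200 1079/300 4327/1200 2863/900
  6779/2400 5579/2000 1669/750 526/225
  341/144 201/100 406/225 157/108

Answer: 4327/1200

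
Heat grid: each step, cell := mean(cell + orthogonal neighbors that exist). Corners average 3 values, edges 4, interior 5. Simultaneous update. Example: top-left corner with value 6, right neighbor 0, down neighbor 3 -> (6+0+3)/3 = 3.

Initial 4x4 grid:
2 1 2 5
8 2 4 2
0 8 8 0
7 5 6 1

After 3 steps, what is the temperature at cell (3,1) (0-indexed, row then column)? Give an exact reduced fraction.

Step 1: cell (3,1) = 13/2
Step 2: cell (3,1) = 201/40
Step 3: cell (3,1) = 2053/400
Full grid after step 3:
  3713/1080 22333/7200 7703/2400 2107/720
  26833/7200 12107/3000 6973/2000 1303/400
  11603/2400 8973/2000 3211/750 12487/3600
  3547/720 2053/400 15637/3600 512/135

Answer: 2053/400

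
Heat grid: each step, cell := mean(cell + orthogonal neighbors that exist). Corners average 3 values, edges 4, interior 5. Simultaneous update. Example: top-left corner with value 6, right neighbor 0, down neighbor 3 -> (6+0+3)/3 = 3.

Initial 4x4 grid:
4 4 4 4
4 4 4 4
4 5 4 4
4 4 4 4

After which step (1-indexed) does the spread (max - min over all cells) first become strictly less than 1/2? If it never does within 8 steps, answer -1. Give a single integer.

Answer: 1

Derivation:
Step 1: max=17/4, min=4, spread=1/4
  -> spread < 1/2 first at step 1
Step 2: max=211/50, min=4, spread=11/50
Step 3: max=9967/2400, min=4, spread=367/2400
Step 4: max=44771/10800, min=2413/600, spread=1337/10800
Step 5: max=1337669/324000, min=72469/18000, spread=33227/324000
Step 6: max=40094327/9720000, min=436049/108000, spread=849917/9720000
Step 7: max=1200114347/291600000, min=6548533/1620000, spread=21378407/291600000
Step 8: max=35958462371/8748000000, min=1967688343/486000000, spread=540072197/8748000000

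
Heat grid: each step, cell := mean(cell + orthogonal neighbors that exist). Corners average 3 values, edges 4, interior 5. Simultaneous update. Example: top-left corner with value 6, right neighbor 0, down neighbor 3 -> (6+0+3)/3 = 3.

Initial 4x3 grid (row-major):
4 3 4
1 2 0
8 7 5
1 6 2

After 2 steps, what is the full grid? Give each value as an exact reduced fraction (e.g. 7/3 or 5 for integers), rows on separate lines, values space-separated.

After step 1:
  8/3 13/4 7/3
  15/4 13/5 11/4
  17/4 28/5 7/2
  5 4 13/3
After step 2:
  29/9 217/80 25/9
  199/60 359/100 671/240
  93/20 399/100 971/240
  53/12 71/15 71/18

Answer: 29/9 217/80 25/9
199/60 359/100 671/240
93/20 399/100 971/240
53/12 71/15 71/18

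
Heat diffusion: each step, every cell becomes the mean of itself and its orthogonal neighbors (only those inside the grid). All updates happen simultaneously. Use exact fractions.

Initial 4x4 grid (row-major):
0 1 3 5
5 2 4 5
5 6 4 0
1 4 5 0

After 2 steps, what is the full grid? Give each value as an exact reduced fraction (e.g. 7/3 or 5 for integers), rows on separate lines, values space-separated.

After step 1:
  2 3/2 13/4 13/3
  3 18/5 18/5 7/2
  17/4 21/5 19/5 9/4
  10/3 4 13/4 5/3
After step 2:
  13/6 207/80 761/240 133/36
  257/80 159/50 71/20 821/240
  887/240 397/100 171/50 673/240
  139/36 887/240 763/240 43/18

Answer: 13/6 207/80 761/240 133/36
257/80 159/50 71/20 821/240
887/240 397/100 171/50 673/240
139/36 887/240 763/240 43/18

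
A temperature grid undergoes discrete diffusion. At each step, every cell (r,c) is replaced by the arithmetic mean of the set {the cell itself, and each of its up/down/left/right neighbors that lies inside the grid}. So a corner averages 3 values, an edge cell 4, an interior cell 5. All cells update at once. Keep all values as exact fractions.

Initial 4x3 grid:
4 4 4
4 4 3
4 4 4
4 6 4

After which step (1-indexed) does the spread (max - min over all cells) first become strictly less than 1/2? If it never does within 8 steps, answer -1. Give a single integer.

Answer: 4

Derivation:
Step 1: max=14/3, min=11/3, spread=1
Step 2: max=547/120, min=449/120, spread=49/60
Step 3: max=4757/1080, min=4109/1080, spread=3/5
Step 4: max=1866763/432000, min=125711/32400, spread=571849/1296000
  -> spread < 1/2 first at step 4
Step 5: max=16635233/3888000, min=3793097/972000, spread=97523/259200
Step 6: max=987774007/233280000, min=114959129/29160000, spread=302671/1036800
Step 7: max=58937157413/13996800000, min=6936356311/1749600000, spread=45950759/186624000
Step 8: max=3515723355967/839808000000, min=418659705449/104976000000, spread=443855233/2239488000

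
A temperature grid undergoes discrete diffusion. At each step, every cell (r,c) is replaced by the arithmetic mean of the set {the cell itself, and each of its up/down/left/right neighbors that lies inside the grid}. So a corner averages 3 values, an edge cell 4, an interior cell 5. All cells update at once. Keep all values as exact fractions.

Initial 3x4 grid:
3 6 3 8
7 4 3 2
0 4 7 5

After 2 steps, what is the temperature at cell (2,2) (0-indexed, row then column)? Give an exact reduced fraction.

Step 1: cell (2,2) = 19/4
Step 2: cell (2,2) = 509/120
Full grid after step 2:
  77/18 287/60 257/60 83/18
  173/40 397/100 457/100 173/40
  131/36 509/120 509/120 167/36

Answer: 509/120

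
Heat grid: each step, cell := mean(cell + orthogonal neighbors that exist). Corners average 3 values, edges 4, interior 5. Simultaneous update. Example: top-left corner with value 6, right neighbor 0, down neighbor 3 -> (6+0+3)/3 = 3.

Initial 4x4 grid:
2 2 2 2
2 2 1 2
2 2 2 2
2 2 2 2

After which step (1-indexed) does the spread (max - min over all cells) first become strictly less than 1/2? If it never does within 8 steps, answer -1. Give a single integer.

Step 1: max=2, min=7/4, spread=1/4
  -> spread < 1/2 first at step 1
Step 2: max=2, min=89/50, spread=11/50
Step 3: max=2, min=4433/2400, spread=367/2400
Step 4: max=1187/600, min=20029/10800, spread=1337/10800
Step 5: max=35531/18000, min=606331/324000, spread=33227/324000
Step 6: max=211951/108000, min=18225673/9720000, spread=849917/9720000
Step 7: max=3171467/1620000, min=549485653/291600000, spread=21378407/291600000
Step 8: max=948311657/486000000, min=16529537629/8748000000, spread=540072197/8748000000

Answer: 1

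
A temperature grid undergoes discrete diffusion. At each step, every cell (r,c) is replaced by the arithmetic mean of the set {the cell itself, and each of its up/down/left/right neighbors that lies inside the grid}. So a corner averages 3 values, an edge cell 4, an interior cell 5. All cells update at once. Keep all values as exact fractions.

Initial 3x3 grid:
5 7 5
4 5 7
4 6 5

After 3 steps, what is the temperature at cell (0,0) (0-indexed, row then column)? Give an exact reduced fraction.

Step 1: cell (0,0) = 16/3
Step 2: cell (0,0) = 46/9
Step 3: cell (0,0) = 2867/540
Full grid after step 3:
  2867/540 39403/7200 3137/540
  12101/2400 16411/3000 40403/7200
  5459/1080 4691/900 671/120

Answer: 2867/540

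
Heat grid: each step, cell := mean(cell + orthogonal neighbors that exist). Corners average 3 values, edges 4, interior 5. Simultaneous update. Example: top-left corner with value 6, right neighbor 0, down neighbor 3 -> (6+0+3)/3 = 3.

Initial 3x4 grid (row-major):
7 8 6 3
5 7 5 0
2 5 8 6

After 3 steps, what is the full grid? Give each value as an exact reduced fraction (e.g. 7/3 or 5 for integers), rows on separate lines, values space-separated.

After step 1:
  20/3 7 11/2 3
  21/4 6 26/5 7/2
  4 11/2 6 14/3
After step 2:
  227/36 151/24 207/40 4
  263/48 579/100 131/25 491/120
  59/12 43/8 641/120 85/18
After step 3:
  2603/432 10603/1800 1553/300 199/45
  80969/14400 33811/6000 15383/3000 32497/7200
  757/144 6427/1200 18611/3600 637/135

Answer: 2603/432 10603/1800 1553/300 199/45
80969/14400 33811/6000 15383/3000 32497/7200
757/144 6427/1200 18611/3600 637/135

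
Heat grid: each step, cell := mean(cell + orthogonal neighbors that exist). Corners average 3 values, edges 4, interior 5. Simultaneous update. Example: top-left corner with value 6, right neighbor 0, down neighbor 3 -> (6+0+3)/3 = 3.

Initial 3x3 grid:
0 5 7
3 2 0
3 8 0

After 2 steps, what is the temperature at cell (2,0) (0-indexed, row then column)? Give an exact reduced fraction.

Step 1: cell (2,0) = 14/3
Step 2: cell (2,0) = 119/36
Full grid after step 2:
  49/18 413/120 13/4
  97/30 73/25 751/240
  119/36 851/240 49/18

Answer: 119/36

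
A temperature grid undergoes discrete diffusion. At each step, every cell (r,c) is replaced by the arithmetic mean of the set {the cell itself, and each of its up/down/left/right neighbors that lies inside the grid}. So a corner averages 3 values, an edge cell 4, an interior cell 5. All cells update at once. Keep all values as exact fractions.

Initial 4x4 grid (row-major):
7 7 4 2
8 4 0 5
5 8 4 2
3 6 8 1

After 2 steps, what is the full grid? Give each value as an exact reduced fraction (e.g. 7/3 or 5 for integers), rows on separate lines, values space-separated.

After step 1:
  22/3 11/2 13/4 11/3
  6 27/5 17/5 9/4
  6 27/5 22/5 3
  14/3 25/4 19/4 11/3
After step 2:
  113/18 1289/240 949/240 55/18
  371/60 257/50 187/50 739/240
  331/60 549/100 419/100 799/240
  203/36 79/15 143/30 137/36

Answer: 113/18 1289/240 949/240 55/18
371/60 257/50 187/50 739/240
331/60 549/100 419/100 799/240
203/36 79/15 143/30 137/36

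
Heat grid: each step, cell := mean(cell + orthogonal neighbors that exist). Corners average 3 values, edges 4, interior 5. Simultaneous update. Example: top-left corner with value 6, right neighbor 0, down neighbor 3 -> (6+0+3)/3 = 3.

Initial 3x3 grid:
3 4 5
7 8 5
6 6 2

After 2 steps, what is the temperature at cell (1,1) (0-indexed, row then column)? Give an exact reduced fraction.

Answer: 11/2

Derivation:
Step 1: cell (1,1) = 6
Step 2: cell (1,1) = 11/2
Full grid after step 2:
  47/9 61/12 44/9
  23/4 11/2 5
  107/18 133/24 89/18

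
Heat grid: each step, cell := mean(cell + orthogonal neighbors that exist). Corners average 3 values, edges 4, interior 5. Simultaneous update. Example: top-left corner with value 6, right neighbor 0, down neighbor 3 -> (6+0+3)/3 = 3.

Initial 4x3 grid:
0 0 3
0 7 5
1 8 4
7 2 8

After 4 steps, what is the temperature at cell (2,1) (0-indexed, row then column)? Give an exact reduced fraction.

Answer: 521651/120000

Derivation:
Step 1: cell (2,1) = 22/5
Step 2: cell (2,1) = 249/50
Step 3: cell (2,1) = 8649/2000
Step 4: cell (2,1) = 521651/120000
Full grid after step 4:
  53963/21600 1256651/432000 217339/64800
  6121/2000 623989/180000 215767/54000
  102151/27000 521651/120000 31319/6750
  563383/129600 447343/96000 654083/129600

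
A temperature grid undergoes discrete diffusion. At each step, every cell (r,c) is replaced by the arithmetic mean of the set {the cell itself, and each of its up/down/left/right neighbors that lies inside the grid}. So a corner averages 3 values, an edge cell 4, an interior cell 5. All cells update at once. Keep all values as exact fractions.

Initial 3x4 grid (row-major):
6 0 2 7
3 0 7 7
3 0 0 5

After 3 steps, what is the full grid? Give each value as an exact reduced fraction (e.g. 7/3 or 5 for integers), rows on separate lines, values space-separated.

After step 1:
  3 2 4 16/3
  3 2 16/5 13/2
  2 3/4 3 4
After step 2:
  8/3 11/4 109/30 95/18
  5/2 219/100 187/50 571/120
  23/12 31/16 219/80 9/2
After step 3:
  95/36 281/100 13861/3600 4921/1080
  1391/600 5247/2000 20471/6000 32897/7200
  305/144 5269/2400 2583/800 2879/720

Answer: 95/36 281/100 13861/3600 4921/1080
1391/600 5247/2000 20471/6000 32897/7200
305/144 5269/2400 2583/800 2879/720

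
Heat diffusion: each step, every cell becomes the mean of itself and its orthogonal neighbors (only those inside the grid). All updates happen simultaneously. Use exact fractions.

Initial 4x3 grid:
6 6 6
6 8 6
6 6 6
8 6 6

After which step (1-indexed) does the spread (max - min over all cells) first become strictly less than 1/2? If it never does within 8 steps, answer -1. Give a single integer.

Answer: 2

Derivation:
Step 1: max=20/3, min=6, spread=2/3
Step 2: max=59/9, min=37/6, spread=7/18
  -> spread < 1/2 first at step 2
Step 3: max=7007/1080, min=7493/1200, spread=2633/10800
Step 4: max=347479/54000, min=226261/36000, spread=647/4320
Step 5: max=24942617/3888000, min=8162539/1296000, spread=455/3888
Step 6: max=1491304603/233280000, min=490899101/77760000, spread=186073/2332800
Step 7: max=89341637177/13996800000, min=29475018559/4665600000, spread=1833163/27993600
Step 8: max=5352223033243/839808000000, min=1770606609581/279936000000, spread=80806409/1679616000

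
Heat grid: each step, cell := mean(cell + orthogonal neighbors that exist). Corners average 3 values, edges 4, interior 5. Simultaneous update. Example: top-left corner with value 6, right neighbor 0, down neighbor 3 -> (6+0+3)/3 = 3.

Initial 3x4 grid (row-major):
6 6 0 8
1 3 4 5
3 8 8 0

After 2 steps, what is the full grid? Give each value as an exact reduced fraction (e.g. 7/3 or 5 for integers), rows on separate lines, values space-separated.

After step 1:
  13/3 15/4 9/2 13/3
  13/4 22/5 4 17/4
  4 11/2 5 13/3
After step 2:
  34/9 1019/240 199/48 157/36
  959/240 209/50 443/100 203/48
  17/4 189/40 113/24 163/36

Answer: 34/9 1019/240 199/48 157/36
959/240 209/50 443/100 203/48
17/4 189/40 113/24 163/36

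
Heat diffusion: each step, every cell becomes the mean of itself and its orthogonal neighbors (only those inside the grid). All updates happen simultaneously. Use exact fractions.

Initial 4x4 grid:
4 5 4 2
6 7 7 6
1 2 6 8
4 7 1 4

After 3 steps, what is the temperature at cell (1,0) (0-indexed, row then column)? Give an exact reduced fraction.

Answer: 2227/480

Derivation:
Step 1: cell (1,0) = 9/2
Step 2: cell (1,0) = 363/80
Step 3: cell (1,0) = 2227/480
Full grid after step 3:
  3443/720 1187/240 1989/400 241/48
  2227/480 1937/400 10353/2000 12419/2400
  9911/2400 9131/2000 29141/6000 37409/7200
  2837/720 2449/600 8351/1800 10403/2160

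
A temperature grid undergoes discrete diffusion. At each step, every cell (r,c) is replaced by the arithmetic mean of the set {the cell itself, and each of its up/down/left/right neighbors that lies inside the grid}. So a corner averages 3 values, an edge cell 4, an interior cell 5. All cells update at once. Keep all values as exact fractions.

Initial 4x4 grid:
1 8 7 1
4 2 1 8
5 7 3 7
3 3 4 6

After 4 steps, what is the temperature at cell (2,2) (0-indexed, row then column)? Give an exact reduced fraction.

Step 1: cell (2,2) = 22/5
Step 2: cell (2,2) = 113/25
Step 3: cell (2,2) = 13703/3000
Step 4: cell (2,2) = 408647/90000
Full grid after step 4:
  133453/32400 921749/216000 964997/216000 15019/3240
  891209/216000 379147/90000 40447/9000 1018247/216000
  7037/1728 96179/22500 408647/90000 1036999/216000
  8399/2025 7355/1728 992959/216000 156353/32400

Answer: 408647/90000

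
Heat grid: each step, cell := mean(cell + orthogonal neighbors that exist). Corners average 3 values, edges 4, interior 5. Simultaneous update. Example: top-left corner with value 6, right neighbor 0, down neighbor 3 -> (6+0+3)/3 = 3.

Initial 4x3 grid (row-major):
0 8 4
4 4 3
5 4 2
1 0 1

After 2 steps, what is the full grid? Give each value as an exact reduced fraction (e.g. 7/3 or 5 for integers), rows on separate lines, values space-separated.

After step 1:
  4 4 5
  13/4 23/5 13/4
  7/2 3 5/2
  2 3/2 1
After step 2:
  15/4 22/5 49/12
  307/80 181/50 307/80
  47/16 151/50 39/16
  7/3 15/8 5/3

Answer: 15/4 22/5 49/12
307/80 181/50 307/80
47/16 151/50 39/16
7/3 15/8 5/3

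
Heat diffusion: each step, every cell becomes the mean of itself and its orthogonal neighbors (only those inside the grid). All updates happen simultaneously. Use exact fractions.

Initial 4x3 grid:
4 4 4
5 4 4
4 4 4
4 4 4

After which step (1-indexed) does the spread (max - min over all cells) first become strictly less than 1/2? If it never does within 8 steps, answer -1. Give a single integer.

Answer: 1

Derivation:
Step 1: max=13/3, min=4, spread=1/3
  -> spread < 1/2 first at step 1
Step 2: max=511/120, min=4, spread=31/120
Step 3: max=4531/1080, min=4, spread=211/1080
Step 4: max=448897/108000, min=7247/1800, spread=14077/108000
Step 5: max=4028407/972000, min=435683/108000, spread=5363/48600
Step 6: max=120380809/29160000, min=242869/60000, spread=93859/1166400
Step 7: max=7208674481/1749600000, min=394136467/97200000, spread=4568723/69984000
Step 8: max=431684435629/104976000000, min=11845618889/2916000000, spread=8387449/167961600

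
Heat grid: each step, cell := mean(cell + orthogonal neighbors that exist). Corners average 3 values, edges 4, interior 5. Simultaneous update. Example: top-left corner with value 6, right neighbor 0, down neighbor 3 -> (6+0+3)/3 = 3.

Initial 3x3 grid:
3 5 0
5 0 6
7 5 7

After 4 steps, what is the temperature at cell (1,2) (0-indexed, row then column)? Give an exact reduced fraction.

Step 1: cell (1,2) = 13/4
Step 2: cell (1,2) = 1027/240
Step 3: cell (1,2) = 55829/14400
Step 4: cell (1,2) = 3540163/864000
Full grid after step 4:
  484189/129600 29961/8000 468539/129600
  134719/32000 1442231/360000 3540163/864000
  288607/64800 3938413/864000 47197/10800

Answer: 3540163/864000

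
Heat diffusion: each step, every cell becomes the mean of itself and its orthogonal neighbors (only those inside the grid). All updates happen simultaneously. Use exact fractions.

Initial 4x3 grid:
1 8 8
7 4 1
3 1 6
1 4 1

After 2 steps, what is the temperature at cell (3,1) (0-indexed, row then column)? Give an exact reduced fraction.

Answer: 701/240

Derivation:
Step 1: cell (3,1) = 7/4
Step 2: cell (3,1) = 701/240
Full grid after step 2:
  43/9 409/80 47/9
  977/240 431/100 253/60
  781/240 74/25 107/30
  89/36 701/240 23/9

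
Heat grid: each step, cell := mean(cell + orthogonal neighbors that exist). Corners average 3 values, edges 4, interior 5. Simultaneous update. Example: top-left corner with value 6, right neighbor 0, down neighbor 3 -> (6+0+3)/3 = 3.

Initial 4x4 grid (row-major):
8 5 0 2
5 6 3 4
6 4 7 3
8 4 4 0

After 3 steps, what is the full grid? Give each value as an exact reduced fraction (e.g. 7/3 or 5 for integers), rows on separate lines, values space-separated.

After step 1:
  6 19/4 5/2 2
  25/4 23/5 4 3
  23/4 27/5 21/5 7/2
  6 5 15/4 7/3
After step 2:
  17/3 357/80 53/16 5/2
  113/20 5 183/50 25/8
  117/20 499/100 417/100 391/120
  67/12 403/80 917/240 115/36
After step 3:
  3787/720 2213/480 2787/800 143/48
  133/24 1901/400 7707/2000 3763/1200
  3311/600 10019/2000 23879/6000 12373/3600
  3953/720 11659/2400 29201/7200 7397/2160

Answer: 3787/720 2213/480 2787/800 143/48
133/24 1901/400 7707/2000 3763/1200
3311/600 10019/2000 23879/6000 12373/3600
3953/720 11659/2400 29201/7200 7397/2160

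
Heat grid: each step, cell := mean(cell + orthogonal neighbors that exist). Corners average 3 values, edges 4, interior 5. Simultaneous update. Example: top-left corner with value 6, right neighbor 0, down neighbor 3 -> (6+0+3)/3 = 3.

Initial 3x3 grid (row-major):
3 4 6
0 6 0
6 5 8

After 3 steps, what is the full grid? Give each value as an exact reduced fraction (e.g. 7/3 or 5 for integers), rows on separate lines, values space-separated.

After step 1:
  7/3 19/4 10/3
  15/4 3 5
  11/3 25/4 13/3
After step 2:
  65/18 161/48 157/36
  51/16 91/20 47/12
  41/9 69/16 187/36
After step 3:
  731/216 11431/2880 1675/432
  3817/960 4637/1200 811/180
  217/54 1489/320 1933/432

Answer: 731/216 11431/2880 1675/432
3817/960 4637/1200 811/180
217/54 1489/320 1933/432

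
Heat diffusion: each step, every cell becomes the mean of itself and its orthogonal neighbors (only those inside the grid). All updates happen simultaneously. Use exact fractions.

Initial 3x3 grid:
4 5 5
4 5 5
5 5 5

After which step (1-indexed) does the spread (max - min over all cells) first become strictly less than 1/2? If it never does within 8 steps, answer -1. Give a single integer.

Answer: 2

Derivation:
Step 1: max=5, min=13/3, spread=2/3
Step 2: max=5, min=163/36, spread=17/36
  -> spread < 1/2 first at step 2
Step 3: max=889/180, min=9953/2160, spread=143/432
Step 4: max=13237/2700, min=605251/129600, spread=1205/5184
Step 5: max=350459/72000, min=36580697/7776000, spread=10151/62208
Step 6: max=94190791/19440000, min=2207130859/466560000, spread=85517/746496
Step 7: max=11262246329/2332800000, min=132895609073/27993600000, spread=720431/8957952
Step 8: max=28087838137/5832000000, min=7994465805331/1679616000000, spread=6069221/107495424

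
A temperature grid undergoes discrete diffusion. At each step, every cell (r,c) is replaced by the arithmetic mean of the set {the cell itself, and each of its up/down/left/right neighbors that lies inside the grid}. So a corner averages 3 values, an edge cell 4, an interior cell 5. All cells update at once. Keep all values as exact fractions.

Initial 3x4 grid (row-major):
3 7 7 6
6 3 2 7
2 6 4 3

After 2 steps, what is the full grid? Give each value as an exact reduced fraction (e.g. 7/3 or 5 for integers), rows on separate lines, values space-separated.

After step 1:
  16/3 5 11/2 20/3
  7/2 24/5 23/5 9/2
  14/3 15/4 15/4 14/3
After step 2:
  83/18 619/120 653/120 50/9
  183/40 433/100 463/100 613/120
  143/36 509/120 503/120 155/36

Answer: 83/18 619/120 653/120 50/9
183/40 433/100 463/100 613/120
143/36 509/120 503/120 155/36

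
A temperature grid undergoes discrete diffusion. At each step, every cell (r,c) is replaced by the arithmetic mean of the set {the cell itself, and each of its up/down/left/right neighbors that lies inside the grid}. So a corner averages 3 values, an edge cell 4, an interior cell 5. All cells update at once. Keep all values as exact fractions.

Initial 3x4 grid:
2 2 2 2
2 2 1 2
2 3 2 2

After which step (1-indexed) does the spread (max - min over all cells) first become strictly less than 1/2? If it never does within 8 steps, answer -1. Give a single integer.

Step 1: max=7/3, min=7/4, spread=7/12
Step 2: max=79/36, min=11/6, spread=13/36
  -> spread < 1/2 first at step 2
Step 3: max=925/432, min=673/360, spread=587/2160
Step 4: max=136163/64800, min=80977/43200, spread=5879/25920
Step 5: max=1006649/486000, min=4914293/2592000, spread=272701/1555200
Step 6: max=239337349/116640000, min=296942107/155520000, spread=2660923/18662400
Step 7: max=14248924991/6998400000, min=17943321713/9331200000, spread=126629393/1119744000
Step 8: max=850171212769/419904000000, min=1082238750067/559872000000, spread=1231748807/13436928000

Answer: 2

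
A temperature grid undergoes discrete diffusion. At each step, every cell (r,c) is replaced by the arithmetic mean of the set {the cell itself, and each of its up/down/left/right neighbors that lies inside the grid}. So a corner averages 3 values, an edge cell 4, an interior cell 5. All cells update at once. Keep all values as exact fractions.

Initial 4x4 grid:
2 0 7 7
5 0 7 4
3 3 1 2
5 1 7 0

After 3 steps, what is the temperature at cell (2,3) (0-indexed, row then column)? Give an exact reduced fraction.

Step 1: cell (2,3) = 7/4
Step 2: cell (2,3) = 55/16
Step 3: cell (2,3) = 7553/2400
Full grid after step 3:
  307/108 1409/450 429/100 3331/720
  2413/900 2449/750 7193/2000 10321/2400
  159/50 5647/2000 424/125 7553/2400
  2197/720 7807/2400 6623/2400 109/36

Answer: 7553/2400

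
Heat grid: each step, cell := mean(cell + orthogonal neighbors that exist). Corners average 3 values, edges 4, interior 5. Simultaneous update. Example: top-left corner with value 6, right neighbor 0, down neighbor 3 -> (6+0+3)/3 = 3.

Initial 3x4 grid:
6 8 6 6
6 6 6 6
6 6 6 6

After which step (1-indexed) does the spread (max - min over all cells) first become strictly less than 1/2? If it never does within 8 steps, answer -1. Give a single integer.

Answer: 3

Derivation:
Step 1: max=20/3, min=6, spread=2/3
Step 2: max=391/60, min=6, spread=31/60
Step 3: max=3451/540, min=6, spread=211/540
  -> spread < 1/2 first at step 3
Step 4: max=340897/54000, min=5447/900, spread=14077/54000
Step 5: max=3056407/486000, min=327683/54000, spread=5363/24300
Step 6: max=91220809/14580000, min=182869/30000, spread=93859/583200
Step 7: max=5459074481/874800000, min=296936467/48600000, spread=4568723/34992000
Step 8: max=326708435629/52488000000, min=8929618889/1458000000, spread=8387449/83980800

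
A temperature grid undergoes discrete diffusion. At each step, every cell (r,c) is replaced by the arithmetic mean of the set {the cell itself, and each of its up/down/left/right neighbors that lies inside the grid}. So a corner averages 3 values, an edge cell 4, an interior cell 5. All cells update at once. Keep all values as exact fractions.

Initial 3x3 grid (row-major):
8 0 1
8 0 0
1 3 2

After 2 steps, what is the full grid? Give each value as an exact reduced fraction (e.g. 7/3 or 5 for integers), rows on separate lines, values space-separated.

Answer: 71/18 607/240 10/9
947/240 219/100 99/80
13/4 281/120 47/36

Derivation:
After step 1:
  16/3 9/4 1/3
  17/4 11/5 3/4
  4 3/2 5/3
After step 2:
  71/18 607/240 10/9
  947/240 219/100 99/80
  13/4 281/120 47/36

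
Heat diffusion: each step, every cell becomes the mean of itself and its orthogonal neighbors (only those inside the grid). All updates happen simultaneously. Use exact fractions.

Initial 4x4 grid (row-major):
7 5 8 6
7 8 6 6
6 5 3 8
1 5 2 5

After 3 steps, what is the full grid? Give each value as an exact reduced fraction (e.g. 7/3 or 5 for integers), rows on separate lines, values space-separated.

Answer: 3473/540 47003/7200 45787/7200 13837/2160
44093/7200 2231/375 36271/6000 5429/900
12143/2400 10303/2000 513/100 404/75
357/80 859/200 909/200 24/5

Derivation:
After step 1:
  19/3 7 25/4 20/3
  7 31/5 31/5 13/2
  19/4 27/5 24/5 11/2
  4 13/4 15/4 5
After step 2:
  61/9 1547/240 1567/240 233/36
  1457/240 159/25 599/100 373/60
  423/80 122/25 513/100 109/20
  4 41/10 21/5 19/4
After step 3:
  3473/540 47003/7200 45787/7200 13837/2160
  44093/7200 2231/375 36271/6000 5429/900
  12143/2400 10303/2000 513/100 404/75
  357/80 859/200 909/200 24/5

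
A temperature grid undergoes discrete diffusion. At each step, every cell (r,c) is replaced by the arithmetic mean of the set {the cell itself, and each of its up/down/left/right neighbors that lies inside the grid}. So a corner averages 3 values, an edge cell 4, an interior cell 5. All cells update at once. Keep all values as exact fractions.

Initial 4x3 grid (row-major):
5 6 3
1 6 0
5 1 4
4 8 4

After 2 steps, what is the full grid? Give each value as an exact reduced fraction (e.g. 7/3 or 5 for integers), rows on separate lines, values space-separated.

After step 1:
  4 5 3
  17/4 14/5 13/4
  11/4 24/5 9/4
  17/3 17/4 16/3
After step 2:
  53/12 37/10 15/4
  69/20 201/50 113/40
  131/30 337/100 469/120
  38/9 401/80 71/18

Answer: 53/12 37/10 15/4
69/20 201/50 113/40
131/30 337/100 469/120
38/9 401/80 71/18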